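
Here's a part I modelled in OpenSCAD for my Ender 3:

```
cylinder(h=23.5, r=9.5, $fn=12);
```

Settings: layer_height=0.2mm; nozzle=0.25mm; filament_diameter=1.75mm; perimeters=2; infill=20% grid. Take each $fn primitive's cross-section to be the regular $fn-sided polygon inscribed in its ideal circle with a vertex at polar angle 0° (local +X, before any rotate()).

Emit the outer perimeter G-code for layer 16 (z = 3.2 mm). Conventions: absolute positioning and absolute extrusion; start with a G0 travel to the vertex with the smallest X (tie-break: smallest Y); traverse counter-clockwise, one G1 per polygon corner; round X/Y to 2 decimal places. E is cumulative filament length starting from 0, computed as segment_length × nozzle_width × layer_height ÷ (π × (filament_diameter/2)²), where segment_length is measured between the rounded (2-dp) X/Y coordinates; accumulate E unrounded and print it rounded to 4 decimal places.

G0 X-9.50 Y0.00 Z3.20
G1 X-8.23 Y-4.75 E0.1022
G1 X-4.75 Y-8.23 E0.2045
G1 X0.00 Y-9.50 E0.3067
G1 X4.75 Y-8.23 E0.4089
G1 X8.23 Y-4.75 E0.5112
G1 X9.50 Y0.00 E0.6134
G1 X8.23 Y4.75 E0.7157
G1 X4.75 Y8.23 E0.8180
G1 X0.00 Y9.50 E0.9202
G1 X-4.75 Y8.23 E1.0224
G1 X-8.23 Y4.75 E1.1247
G1 X-9.50 Y0.00 E1.2269

At z = 3.2 mm: the cylinder: section is a regular 12-gon, circumradius r=9.5. The outline is a single polygon with 12 vertices. Extrusion per mm of travel: 0.25 × 0.2 / (π × 0.875²) = 0.020788. Accumulating E over each segment gives final E = 1.2269.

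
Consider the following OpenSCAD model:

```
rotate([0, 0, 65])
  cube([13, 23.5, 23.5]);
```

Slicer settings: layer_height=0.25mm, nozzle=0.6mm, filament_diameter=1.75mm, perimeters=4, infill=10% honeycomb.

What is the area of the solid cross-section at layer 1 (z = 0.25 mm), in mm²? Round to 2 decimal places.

At z = 0.25 mm: the 13×23.5 cube contributes its full rectangle (area 305.50 mm²); (whole slice rotated 65° about Z — lengths, areas and connectivity unchanged). Overall, the cross-section is a single solid region. Net area = 305.50 mm².

305.50 mm²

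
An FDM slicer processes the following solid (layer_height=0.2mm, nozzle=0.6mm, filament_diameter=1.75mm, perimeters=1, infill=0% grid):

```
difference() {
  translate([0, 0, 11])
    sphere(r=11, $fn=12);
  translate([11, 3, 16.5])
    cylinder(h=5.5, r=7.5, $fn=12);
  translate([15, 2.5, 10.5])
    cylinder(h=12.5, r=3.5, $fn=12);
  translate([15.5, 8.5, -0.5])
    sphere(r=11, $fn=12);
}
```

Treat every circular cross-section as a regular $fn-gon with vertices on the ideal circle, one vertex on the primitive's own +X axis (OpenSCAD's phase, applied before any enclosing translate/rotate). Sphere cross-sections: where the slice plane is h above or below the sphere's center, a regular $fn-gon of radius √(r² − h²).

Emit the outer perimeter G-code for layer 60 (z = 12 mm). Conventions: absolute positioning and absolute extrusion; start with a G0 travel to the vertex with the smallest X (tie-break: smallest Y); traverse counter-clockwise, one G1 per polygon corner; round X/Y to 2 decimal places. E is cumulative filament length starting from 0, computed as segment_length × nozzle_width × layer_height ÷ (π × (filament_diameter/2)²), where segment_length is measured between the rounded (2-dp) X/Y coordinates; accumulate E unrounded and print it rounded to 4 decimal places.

G0 X-10.95 Y0.00 Z12.00
G1 X-9.49 Y-5.48 E0.2829
G1 X-5.48 Y-9.49 E0.5659
G1 X0.00 Y-10.95 E0.8488
G1 X5.48 Y-9.49 E1.1317
G1 X9.49 Y-5.48 E1.4147
G1 X10.95 Y0.00 E1.6976
G1 X9.49 Y5.48 E1.9805
G1 X5.48 Y9.49 E2.2635
G1 X0.00 Y10.95 E2.5464
G1 X-5.48 Y9.49 E2.8293
G1 X-9.49 Y5.48 E3.1123
G1 X-10.95 Y0.00 E3.3952

At z = 12 mm: the r=11 sphere contributes a regular 12-gon of circumradius √(11²−1²) = 10.954; the cylinder at (11, 3) is not intersected at this z (z outside [16.5, 22]); the r=3.5 cylinder at (15, 2.5) contributes a regular 12-gon of circumradius 3.5; the sphere at (15.5, 8.5) does not reach this height (|z−center|=12.500 > r=11); Subtracting the remaining from the first: starting from the r=11 sphere, the r=3.5 cylinder at (15, 2.5) misses the remaining region (no effect) — 1 connected region. The outline is a single polygon with 12 vertices. Extrusion per mm of travel: 0.6 × 0.2 / (π × 0.875²) = 0.049890. Accumulating E over each segment gives final E = 3.3952.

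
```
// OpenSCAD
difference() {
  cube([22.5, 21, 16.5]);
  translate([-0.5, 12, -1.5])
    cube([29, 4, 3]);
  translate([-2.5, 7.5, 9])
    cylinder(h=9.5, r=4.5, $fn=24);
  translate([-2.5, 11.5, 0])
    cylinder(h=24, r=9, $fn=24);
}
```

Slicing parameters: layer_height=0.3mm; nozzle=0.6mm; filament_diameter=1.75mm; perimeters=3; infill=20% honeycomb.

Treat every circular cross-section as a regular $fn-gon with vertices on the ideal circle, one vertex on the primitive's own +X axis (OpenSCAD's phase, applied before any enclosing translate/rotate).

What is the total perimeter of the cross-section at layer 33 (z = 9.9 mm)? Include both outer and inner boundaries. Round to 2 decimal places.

At z = 9.9 mm: the cube (footprint 22.5×21) is included at this height (perimeter 87.00 mm); the cube at (-0.5, 12) is absent (z outside [-1.5, 1.5]); the r=4.5 cylinder at (-2.5, 7.5) contributes a regular 24-gon of circumradius 4.5 (perimeter = 2·24·4.500·sin(180°/24) = 28.19 mm); the r=9 cylinder at (-2.5, 11.5) gives a regular 24-gon of circumradius 9 (constant along its height) (perimeter = 2·24·9.000·sin(180°/24) = 56.39 mm); Taking the first minus the rest: starting from the 22.5×21 cube, the r=4.5 cylinder at (-2.5, 7.5) partially overlaps it — only the 10.30 mm² overlap (of its 62.89 mm²) is removed, clipping the outline; the r=9 cylinder at (-2.5, 11.5) partially overlaps it — only the 71.32 mm² overlap (of its 251.57 mm²) is removed, clipping the outline — boundary = 92.88 mm. Overall, the cross-section is a single solid region. Total boundary length (outer) = 92.88 mm.

92.88 mm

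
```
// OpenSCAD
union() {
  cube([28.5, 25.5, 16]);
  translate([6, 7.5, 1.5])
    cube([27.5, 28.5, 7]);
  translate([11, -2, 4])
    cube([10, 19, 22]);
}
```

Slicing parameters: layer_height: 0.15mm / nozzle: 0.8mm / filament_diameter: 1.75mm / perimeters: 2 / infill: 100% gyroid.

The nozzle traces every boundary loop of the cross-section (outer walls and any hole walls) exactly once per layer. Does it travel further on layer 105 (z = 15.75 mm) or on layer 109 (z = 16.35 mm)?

layer 105 (z = 15.75 mm)

Layer 105 (z = 15.75): the cube (footprint 28.5×25.5) is included at this height (perimeter 108.00 mm); the cube at (6, 7.5) is not intersected at this z (z outside [1.5, 8.5]); the 10×19 cube at (11, -2) contributes its full rectangle (perimeter 58.00 mm); Combining (union): the regions partially overlap (shared area 170.00 mm²), so the edge portions inside another operand are dropped and the merged outline is re-measured after clipping — boundary = 112.00 mm. So its perimeter = 112.00 mm. Layer 109 (z = 16.35): the cube is not intersected at this z (z outside [0, 16]); the cube at (6, 7.5) is not intersected at this z (z outside [1.5, 8.5]); the cube at (11, -2) (footprint 10×19) is included at this height (perimeter 58.00 mm); Combining (union): only the 10×19 cube at (11, -2) is present, so the union is just that shape — boundary = 58.00 mm. So its perimeter = 58.00 mm. Layer 105 is larger (112.00 vs 58.00 mm).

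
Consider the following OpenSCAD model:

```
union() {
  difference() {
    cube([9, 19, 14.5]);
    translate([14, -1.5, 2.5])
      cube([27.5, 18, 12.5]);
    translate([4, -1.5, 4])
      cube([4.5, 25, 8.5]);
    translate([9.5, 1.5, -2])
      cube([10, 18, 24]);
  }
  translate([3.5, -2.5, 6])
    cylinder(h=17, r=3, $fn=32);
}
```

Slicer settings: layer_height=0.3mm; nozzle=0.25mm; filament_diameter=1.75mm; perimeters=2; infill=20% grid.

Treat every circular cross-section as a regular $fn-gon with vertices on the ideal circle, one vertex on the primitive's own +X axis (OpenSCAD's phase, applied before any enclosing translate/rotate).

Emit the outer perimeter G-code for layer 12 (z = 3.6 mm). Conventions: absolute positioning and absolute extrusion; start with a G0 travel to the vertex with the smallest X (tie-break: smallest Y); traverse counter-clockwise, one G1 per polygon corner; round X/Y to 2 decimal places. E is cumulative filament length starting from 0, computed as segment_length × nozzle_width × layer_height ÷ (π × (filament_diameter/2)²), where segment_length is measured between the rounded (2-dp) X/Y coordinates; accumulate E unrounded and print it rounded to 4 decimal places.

At z = 3.6 mm: the 9×19 cube contributes its full rectangle; the cube at (14, -1.5) (footprint 27.5×18) is included at this height; the cube at (4, -1.5) does not reach this height (z outside [4, 12.5]); the 10×18 cube at (9.5, 1.5) contributes its full rectangle; Taking the first minus the rest: starting from the 9×19 cube, the 27.5×18 cube at (14, -1.5) misses the remaining region (no effect); the 10×18 cube at (9.5, 1.5) misses the remaining region (no effect) — 1 connected region; the cylinder at (3.5, -2.5) is absent (z outside [6, 23]); Taking the union: only the result so far is present, so the union is just that shape — 1 connected region. The outline is a single polygon with 4 vertices. Extrusion per mm of travel: 0.25 × 0.3 / (π × 0.875²) = 0.031181. Accumulating E over each segment gives final E = 1.7462.

G0 X0.00 Y0.00 Z3.60
G1 X9.00 Y0.00 E0.2806
G1 X9.00 Y19.00 E0.8731
G1 X0.00 Y19.00 E1.1537
G1 X0.00 Y0.00 E1.7462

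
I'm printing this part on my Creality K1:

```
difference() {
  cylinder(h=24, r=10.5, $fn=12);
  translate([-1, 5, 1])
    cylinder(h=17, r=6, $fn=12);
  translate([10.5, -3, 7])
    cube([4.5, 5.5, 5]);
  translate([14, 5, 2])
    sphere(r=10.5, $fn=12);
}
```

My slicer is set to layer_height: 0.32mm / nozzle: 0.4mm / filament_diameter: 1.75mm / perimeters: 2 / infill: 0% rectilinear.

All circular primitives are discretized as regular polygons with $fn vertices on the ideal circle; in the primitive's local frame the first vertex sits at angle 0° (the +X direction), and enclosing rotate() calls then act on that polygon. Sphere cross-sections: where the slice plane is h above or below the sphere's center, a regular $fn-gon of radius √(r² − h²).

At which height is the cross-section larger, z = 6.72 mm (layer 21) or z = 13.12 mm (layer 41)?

layer 41 (z = 13.12 mm)

Layer 21 (z = 6.72): the r=10.5 cylinder gives a regular 12-gon of circumradius 10.5 (constant along its height) (area = (12/2)·10.500²·sin(360°/12) = 330.75 mm²); the r=6 cylinder at (-1, 5) contributes a regular 12-gon of circumradius 6 (area = (12/2)·6.000²·sin(360°/12) = 108.00 mm²); the cube at (10.5, -3) does not reach this height (z outside [7, 12]); the sphere at (14, 5): section is a regular 12-gon, circumradius = √(r²−h²) = √(10.5²−4.72²) = 9.379 (area = (12/2)·9.379²·sin(360°/12) = 263.91 mm²); After the difference (first − rest): starting from the r=10.5 cylinder (330.75 mm²), the r=6 cylinder at (-1, 5) partially overlaps it — only the 104.29 mm² overlap (of its 108.00 mm²) is removed, clipping the outline; the r=10.5 sphere at (14, 5) partially overlaps it — only the 38.47 mm² overlap (of its 263.91 mm²) is removed, clipping the outline — area = 187.99 mm². So its area = 187.99 mm². Layer 41 (z = 13.12): the r=10.5 cylinder contributes a regular 12-gon of circumradius 10.5 (area = (12/2)·10.500²·sin(360°/12) = 330.75 mm²); the r=6 cylinder at (-1, 5) gives a regular 12-gon of circumradius 6 (constant along its height) (area = (12/2)·6.000²·sin(360°/12) = 108.00 mm²); the cube at (10.5, -3) is absent (z outside [7, 12]); the sphere at (14, 5) does not reach this height (|z−center|=11.120 > r=10.5); Taking the first minus the rest: starting from the r=10.5 cylinder (330.75 mm²), the r=6 cylinder at (-1, 5) partially overlaps it — only the 104.29 mm² overlap (of its 108.00 mm²) is removed, clipping the outline — area = 226.46 mm². So its area = 226.46 mm². Layer 41 is larger (226.46 vs 187.99 mm²).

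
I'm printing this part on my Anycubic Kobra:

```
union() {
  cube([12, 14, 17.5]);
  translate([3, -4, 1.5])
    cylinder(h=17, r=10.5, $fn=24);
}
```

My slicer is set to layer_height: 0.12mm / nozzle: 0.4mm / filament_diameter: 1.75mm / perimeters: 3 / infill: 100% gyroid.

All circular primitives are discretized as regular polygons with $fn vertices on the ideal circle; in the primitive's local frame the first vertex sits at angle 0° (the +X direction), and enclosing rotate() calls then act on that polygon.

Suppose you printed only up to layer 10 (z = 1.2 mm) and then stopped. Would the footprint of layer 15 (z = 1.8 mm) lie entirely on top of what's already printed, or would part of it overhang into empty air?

Compare the two slices. At z = 1.2: the cube is present — its section is the full 12×14 rectangle (area 168.00 mm²); the cylinder at (3, -4) is absent (z outside [1.5, 18.5]); Merging all regions: only the 12×14 cube is present, so the union is just that shape — area = 168.00 mm². At z = 1.8: the 12×14 cube contributes its full rectangle (area 168.00 mm²); the r=10.5 cylinder at (3, -4) gives a regular 24-gon of circumradius 10.5 (constant along its height) (area = (24/2)·10.500²·sin(360°/24) = 342.42 mm²); Taking the union: the regions partially overlap — summed areas 510.42 mm² minus the doubly-counted overlap 63.34 mm² gives 447.08 mm² — area = 447.08 mm². Checking containment: at z = 1.8 the cross-section extends beyond the z = 1.2 cross-section by about 279.08 mm².

part overhangs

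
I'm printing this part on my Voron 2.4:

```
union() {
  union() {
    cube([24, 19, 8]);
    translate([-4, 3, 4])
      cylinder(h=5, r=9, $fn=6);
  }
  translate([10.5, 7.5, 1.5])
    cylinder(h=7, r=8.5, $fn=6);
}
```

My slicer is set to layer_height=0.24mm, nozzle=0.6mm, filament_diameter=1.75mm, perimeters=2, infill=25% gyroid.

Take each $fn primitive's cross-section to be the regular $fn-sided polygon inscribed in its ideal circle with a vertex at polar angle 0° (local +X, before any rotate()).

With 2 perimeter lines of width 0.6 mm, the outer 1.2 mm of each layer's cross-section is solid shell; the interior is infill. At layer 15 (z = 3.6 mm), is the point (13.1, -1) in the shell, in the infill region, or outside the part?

At z = 3.6 mm: the cube is present — its section is the full 24×19 rectangle; the cylinder at (-4, 3) is absent (z outside [4, 9]); Merging all regions: only the 24×19 cube is present, so the union is just that shape — 1 connected region; the cylinder at (10.5, 7.5): section is a regular 6-gon, circumradius r=8.5; Combining (union): the r=8.5 cylinder at (10.5, 7.5) lies entirely inside that combined region, so the union is just that combined region — 1 connected region. Overall, the cross-section is a single solid region. The nearest boundary edge runs (24.00, 0.00)→(0.00, 0.00); distance from the point to it = 1.00 mm. The point is not inside any of the regions above, so it lies outside the cross-section (1.00 mm from the nearest boundary).

outside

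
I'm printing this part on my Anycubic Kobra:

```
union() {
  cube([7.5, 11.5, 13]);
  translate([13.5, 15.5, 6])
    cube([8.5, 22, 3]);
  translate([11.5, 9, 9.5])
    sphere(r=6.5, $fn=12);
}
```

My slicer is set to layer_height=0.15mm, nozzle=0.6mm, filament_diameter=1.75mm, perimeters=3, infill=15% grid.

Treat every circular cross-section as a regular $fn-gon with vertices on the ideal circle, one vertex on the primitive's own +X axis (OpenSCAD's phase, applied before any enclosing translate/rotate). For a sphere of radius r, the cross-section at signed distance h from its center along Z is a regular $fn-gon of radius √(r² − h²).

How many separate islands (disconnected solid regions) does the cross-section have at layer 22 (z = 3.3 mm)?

At z = 3.3 mm: the cube is present — its section is the full 7.5×11.5 rectangle; the cube at (13.5, 15.5) does not reach this height (z outside [6, 9]); the r=6.5 sphere at (11.5, 9) slices to a regular 12-gon of circumradius 1.952 (√(r²−h²) with h=6.2 from center); Merging all regions: the 2 present regions are separate (no shared area or edge), so areas and boundary lengths simply add and each stays a separate island — 2 connected regions. Overall, the cross-section has 2 separate islands. Island count = 2.

2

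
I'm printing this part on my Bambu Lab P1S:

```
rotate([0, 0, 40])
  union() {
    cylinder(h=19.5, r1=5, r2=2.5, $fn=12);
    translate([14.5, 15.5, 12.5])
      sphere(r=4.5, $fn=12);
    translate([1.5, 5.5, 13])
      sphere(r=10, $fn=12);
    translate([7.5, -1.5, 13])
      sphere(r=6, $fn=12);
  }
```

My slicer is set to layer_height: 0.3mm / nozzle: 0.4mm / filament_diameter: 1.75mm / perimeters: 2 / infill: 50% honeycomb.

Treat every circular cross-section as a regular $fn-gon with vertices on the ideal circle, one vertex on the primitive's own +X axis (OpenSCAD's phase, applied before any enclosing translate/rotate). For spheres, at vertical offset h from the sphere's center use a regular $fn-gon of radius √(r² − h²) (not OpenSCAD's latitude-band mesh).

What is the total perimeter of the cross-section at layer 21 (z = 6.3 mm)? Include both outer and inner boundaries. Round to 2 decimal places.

49.89 mm

At z = 6.3 mm: the cone: at t=0.323 of its height the radius interpolates to r₁+(r₂−r₁)t = 4.192, giving a regular 12-gon of that circumradius (perimeter = 2·12·4.192·sin(180°/12) = 26.04 mm); the sphere at (14.5, 15.5) is not intersected at this z (|z−center|=6.200 > r=4.5); the r=10 sphere at (1.5, 5.5) slices to a regular 12-gon of circumradius 7.424 (√(r²−h²) with h=6.7 from center) (perimeter = 2·12·7.424·sin(180°/12) = 46.11 mm); the sphere at (7.5, -1.5) is absent (|z−center|=6.700 > r=6); Combining (union): the regions partially overlap (shared area 35.65 mm²), so the edge portions inside another operand are dropped and the merged outline is re-measured after clipping — boundary = 49.89 mm; (whole slice rotated 40° about Z — lengths, areas and connectivity unchanged). Overall, the cross-section is a single solid region. Total boundary length (outer) = 49.89 mm.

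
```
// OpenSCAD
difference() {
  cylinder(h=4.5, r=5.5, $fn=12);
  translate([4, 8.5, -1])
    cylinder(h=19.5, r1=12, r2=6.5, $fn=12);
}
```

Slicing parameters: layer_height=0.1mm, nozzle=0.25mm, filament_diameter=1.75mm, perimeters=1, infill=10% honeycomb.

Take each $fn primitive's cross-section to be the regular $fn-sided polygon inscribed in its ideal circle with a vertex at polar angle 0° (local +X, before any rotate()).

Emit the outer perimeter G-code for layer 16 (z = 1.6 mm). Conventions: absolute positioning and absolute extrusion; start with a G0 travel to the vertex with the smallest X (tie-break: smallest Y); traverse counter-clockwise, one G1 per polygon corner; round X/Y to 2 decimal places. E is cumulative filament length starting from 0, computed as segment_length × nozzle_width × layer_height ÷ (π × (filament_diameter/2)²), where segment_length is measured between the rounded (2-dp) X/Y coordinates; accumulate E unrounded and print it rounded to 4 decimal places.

G0 X-5.50 Y0.00 Z1.60
G1 X-4.76 Y-2.75 E0.0296
G1 X-2.75 Y-4.76 E0.0591
G1 X0.00 Y-5.50 E0.0887
G1 X2.75 Y-4.76 E0.1183
G1 X4.76 Y-2.75 E0.1479
G1 X4.82 Y-2.55 E0.1501
G1 X4.00 Y-2.77 E0.1589
G1 X-1.63 Y-1.26 E0.2195
G1 X-4.95 Y2.06 E0.2683
G1 X-5.50 Y0.00 E0.2904

At z = 1.6 mm: the r=5.5 cylinder contributes a regular 12-gon of circumradius 5.5; the cone at (4, 8.5) contributes a regular 12-gon of circumradius 11.267 (interpolated between r1=12 and r2=6.5 at t=0.133); Taking the first minus the rest: starting from the r=5.5 cylinder, the cone at (4, 8.5) partially overlaps it — only the 57.86 mm² overlap (of its 380.81 mm²) is removed, clipping the outline — 1 connected region. The outline is a single polygon with 10 vertices. Extrusion per mm of travel: 0.25 × 0.1 / (π × 0.875²) = 0.010394. Accumulating E over each segment gives final E = 0.2904.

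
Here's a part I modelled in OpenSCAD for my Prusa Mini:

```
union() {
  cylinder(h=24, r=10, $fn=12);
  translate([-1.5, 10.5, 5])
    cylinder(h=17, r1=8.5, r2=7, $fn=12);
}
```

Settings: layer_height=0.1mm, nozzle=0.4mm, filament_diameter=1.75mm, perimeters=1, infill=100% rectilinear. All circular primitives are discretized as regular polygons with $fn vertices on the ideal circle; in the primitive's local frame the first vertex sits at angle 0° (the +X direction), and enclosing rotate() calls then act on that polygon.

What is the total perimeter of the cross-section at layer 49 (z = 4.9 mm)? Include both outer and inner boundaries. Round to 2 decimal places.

At z = 4.9 mm: the cylinder: section is a regular 12-gon, circumradius r=10 (perimeter = 2·12·10.000·sin(180°/12) = 62.12 mm); the cone at (-1.5, 10.5) is absent (z outside [5, 22]); Merging all regions: only the r=10 cylinder is present, so the union is just that shape — boundary = 62.12 mm. Overall, the cross-section is a single solid region. Total boundary length (outer) = 62.12 mm.

62.12 mm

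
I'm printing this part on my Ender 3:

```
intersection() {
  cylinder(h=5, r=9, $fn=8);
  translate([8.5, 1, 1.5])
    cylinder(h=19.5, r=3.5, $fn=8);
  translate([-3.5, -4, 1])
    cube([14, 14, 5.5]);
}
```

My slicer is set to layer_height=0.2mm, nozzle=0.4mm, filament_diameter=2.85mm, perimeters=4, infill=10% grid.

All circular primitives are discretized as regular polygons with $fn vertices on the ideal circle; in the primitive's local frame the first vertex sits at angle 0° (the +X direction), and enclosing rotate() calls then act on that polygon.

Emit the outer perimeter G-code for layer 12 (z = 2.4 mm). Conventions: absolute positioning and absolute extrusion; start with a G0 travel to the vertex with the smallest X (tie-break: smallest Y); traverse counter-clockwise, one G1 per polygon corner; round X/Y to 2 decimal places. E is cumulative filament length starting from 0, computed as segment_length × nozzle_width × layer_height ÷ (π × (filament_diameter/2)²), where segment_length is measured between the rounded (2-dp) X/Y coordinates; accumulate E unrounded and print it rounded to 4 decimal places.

At z = 2.4 mm: the r=9 cylinder gives a regular 8-gon of circumradius 9 (constant along its height); the cylinder at (8.5, 1): section is a regular 8-gon, circumradius r=3.5; the cube at (-3.5, -4) (footprint 14×14) is included at this height; Keeping only the common overlap: the r=3.5 cylinder at (8.5, 1) partially overlaps the r=9 cylinder; clipping to the common part keeps 15.72 mm²; the running intersection lies inside the 14×14 cube at (-3.5, -4), so it is kept whole — 1 connected region. The outline is a single polygon with 6 vertices. Extrusion per mm of travel: 0.4 × 0.2 / (π × 1.425²) = 0.012540. Accumulating E over each segment gives final E = 0.1982.

G0 X5.00 Y1.00 Z2.40
G1 X6.03 Y-1.47 E0.0336
G1 X8.04 Y-2.31 E0.0609
G1 X9.00 Y0.00 E0.0922
G1 X7.34 Y4.02 E0.1468
G1 X6.03 Y3.47 E0.1646
G1 X5.00 Y1.00 E0.1982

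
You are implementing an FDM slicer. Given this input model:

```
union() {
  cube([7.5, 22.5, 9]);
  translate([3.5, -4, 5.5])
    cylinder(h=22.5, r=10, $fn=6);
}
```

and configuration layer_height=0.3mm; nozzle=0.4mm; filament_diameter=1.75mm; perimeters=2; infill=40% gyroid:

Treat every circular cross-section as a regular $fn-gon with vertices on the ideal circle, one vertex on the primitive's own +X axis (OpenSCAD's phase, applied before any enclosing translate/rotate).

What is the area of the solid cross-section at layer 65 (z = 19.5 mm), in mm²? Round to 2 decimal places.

At z = 19.5 mm: the cube does not reach this height (z outside [0, 9]); the cylinder at (3.5, -4): section is a regular 6-gon, circumradius r=10 (area = (6/2)·10.000²·sin(360°/6) = 259.81 mm²); Merging all regions: only the r=10 cylinder at (3.5, -4) is present, so the union is just that shape — area = 259.81 mm². Overall, the cross-section is a single solid region. Net area = 259.81 mm².

259.81 mm²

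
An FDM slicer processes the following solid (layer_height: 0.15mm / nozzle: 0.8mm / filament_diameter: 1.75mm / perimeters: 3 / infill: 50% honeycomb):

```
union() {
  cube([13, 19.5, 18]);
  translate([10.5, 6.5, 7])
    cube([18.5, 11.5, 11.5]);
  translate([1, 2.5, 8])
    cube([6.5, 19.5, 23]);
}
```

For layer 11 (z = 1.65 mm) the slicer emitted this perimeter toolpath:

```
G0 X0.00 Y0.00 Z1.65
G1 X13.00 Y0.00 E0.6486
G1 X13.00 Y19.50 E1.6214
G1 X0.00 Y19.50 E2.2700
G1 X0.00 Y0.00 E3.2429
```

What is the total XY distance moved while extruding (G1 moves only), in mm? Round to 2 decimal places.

65.00 mm

Sum the Euclidean lengths of each G1 segment: total = 65.00 mm.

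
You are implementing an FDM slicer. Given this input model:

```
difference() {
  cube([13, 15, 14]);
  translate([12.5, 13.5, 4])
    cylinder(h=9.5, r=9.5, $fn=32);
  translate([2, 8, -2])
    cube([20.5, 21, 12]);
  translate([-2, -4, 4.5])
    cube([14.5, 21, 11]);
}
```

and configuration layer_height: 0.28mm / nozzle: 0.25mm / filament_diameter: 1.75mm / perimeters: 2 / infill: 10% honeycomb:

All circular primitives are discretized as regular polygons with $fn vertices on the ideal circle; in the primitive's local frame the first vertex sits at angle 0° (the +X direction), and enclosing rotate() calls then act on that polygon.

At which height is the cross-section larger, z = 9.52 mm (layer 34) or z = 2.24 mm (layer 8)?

layer 8 (z = 2.24 mm)

Layer 34 (z = 9.52): the cube (footprint 13×15) is included at this height (area 195.00 mm²); the r=9.5 cylinder at (12.5, 13.5) contributes a regular 32-gon of circumradius 9.5 (area = (32/2)·9.500²·sin(360°/32) = 281.71 mm²); the cube at (2, 8) (footprint 20.5×21) is included at this height (area 430.50 mm²); the cube at (-2, -4) (footprint 14.5×21) is included at this height (area 304.50 mm²); Taking the first minus the rest: starting from the 13×15 cube (195.00 mm²), the r=9.5 cylinder at (12.5, 13.5) partially overlaps it — only the 90.05 mm² overlap (of its 281.71 mm²) is removed, clipping the outline; the 20.5×21 cube at (2, 8) partially overlaps it — only the 10.37 mm² overlap (of its 430.50 mm²) is removed, clipping the outline; the 14.5×21 cube at (-2, -4) partially overlaps it — only the 92.56 mm² overlap (of its 304.50 mm²) is removed, clipping the outline — area = 2.01 mm². So its area = 2.01 mm². Layer 8 (z = 2.24): the cube (footprint 13×15) is included at this height (area 195.00 mm²); the cylinder at (12.5, 13.5) is absent (z outside [4, 13.5]); the cube at (2, 8) (footprint 20.5×21) is included at this height (area 430.50 mm²); the cube at (-2, -4) is not intersected at this z (z outside [4.5, 15.5]); After the difference (first − rest): starting from the 13×15 cube (195.00 mm²), the 20.5×21 cube at (2, 8) partially overlaps it — only the 77.00 mm² overlap (of its 430.50 mm²) is removed, clipping the outline — area = 118.00 mm². So its area = 118.00 mm². Layer 8 is larger (118.00 vs 2.01 mm²).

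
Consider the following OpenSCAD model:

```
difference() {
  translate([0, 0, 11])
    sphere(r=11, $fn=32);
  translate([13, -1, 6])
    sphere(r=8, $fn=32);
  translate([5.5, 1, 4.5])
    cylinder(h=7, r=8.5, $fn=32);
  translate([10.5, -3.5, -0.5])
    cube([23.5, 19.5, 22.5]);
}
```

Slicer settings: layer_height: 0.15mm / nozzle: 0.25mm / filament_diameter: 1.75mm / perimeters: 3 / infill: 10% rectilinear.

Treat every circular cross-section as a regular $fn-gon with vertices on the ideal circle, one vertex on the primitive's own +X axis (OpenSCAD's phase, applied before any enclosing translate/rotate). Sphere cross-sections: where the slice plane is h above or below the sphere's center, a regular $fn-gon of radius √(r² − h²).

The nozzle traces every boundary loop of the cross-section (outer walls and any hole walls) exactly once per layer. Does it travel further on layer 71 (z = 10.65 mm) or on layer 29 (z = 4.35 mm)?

Layer 71 (z = 10.65): the sphere: section is a regular 32-gon, circumradius = √(r²−h²) = √(11²−0.35²) = 10.994 (perimeter = 2·32·10.994·sin(180°/32) = 68.97 mm); the sphere at (13, -1): section is a regular 32-gon, circumradius = √(r²−h²) = √(8²−4.65²) = 6.510 (perimeter = 2·32·6.510·sin(180°/32) = 40.84 mm); the cylinder at (5.5, 1): section is a regular 32-gon, circumradius r=8.5 (perimeter = 2·32·8.500·sin(180°/32) = 53.32 mm); the 23.5×19.5 cube at (10.5, -3.5) contributes its full rectangle (perimeter 86.00 mm); Taking the first minus the rest: starting from the r=11 sphere, the r=8 sphere at (13, -1) partially overlaps it — only the 33.40 mm² overlap (of its 132.28 mm²) is removed, clipping the outline; the r=8.5 cylinder at (5.5, 1) partially overlaps it — only the 149.55 mm² overlap (of its 225.52 mm²) is removed, clipping the outline; the 23.5×19.5 cube at (10.5, -3.5) misses the remaining region (no effect) — boundary = 79.53 mm. So its perimeter = 79.53 mm. Layer 29 (z = 4.35): the r=11 sphere contributes a regular 32-gon of circumradius √(11²−6.65²) = 8.762 (perimeter = 2·32·8.762·sin(180°/32) = 54.97 mm); the sphere at (13, -1): section is a regular 32-gon, circumradius = √(r²−h²) = √(8²−1.65²) = 7.828 (perimeter = 2·32·7.828·sin(180°/32) = 49.11 mm); the cylinder at (5.5, 1) is absent (z outside [4.5, 11.5]); the 23.5×19.5 cube at (10.5, -3.5) contributes its full rectangle (perimeter 86.00 mm); After the difference (first − rest): starting from the r=11 sphere, the r=8 sphere at (13, -1) partially overlaps it — only the 24.22 mm² overlap (of its 191.27 mm²) is removed, clipping the outline; the 23.5×19.5 cube at (10.5, -3.5) misses the remaining region (no effect) — boundary = 55.16 mm. So its perimeter = 55.16 mm. Layer 71 is larger (79.53 vs 55.16 mm).

layer 71 (z = 10.65 mm)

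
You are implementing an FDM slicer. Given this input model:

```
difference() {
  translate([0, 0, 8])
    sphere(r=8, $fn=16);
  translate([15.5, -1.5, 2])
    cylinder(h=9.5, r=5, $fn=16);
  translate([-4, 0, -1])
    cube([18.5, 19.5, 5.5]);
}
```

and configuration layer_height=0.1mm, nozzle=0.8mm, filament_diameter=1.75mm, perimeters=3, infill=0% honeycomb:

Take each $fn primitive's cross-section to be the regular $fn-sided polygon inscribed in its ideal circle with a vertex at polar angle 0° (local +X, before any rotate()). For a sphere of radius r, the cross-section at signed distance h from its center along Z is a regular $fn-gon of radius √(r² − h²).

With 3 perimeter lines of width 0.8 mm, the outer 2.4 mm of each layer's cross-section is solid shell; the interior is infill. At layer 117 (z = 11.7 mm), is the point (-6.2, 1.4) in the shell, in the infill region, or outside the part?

At z = 11.7 mm: the r=8 sphere contributes a regular 16-gon of circumradius √(8²−3.7²) = 7.093; the cylinder at (15.5, -1.5) is absent (z outside [2, 11.5]); the cube at (-4, 0) does not reach this height (z outside [-1, 4.5]); Subtracting the remaining from the first: none of the subtracted shapes is present at this height, so the r=8 sphere is unchanged — 1 connected region. Overall, the cross-section is a single solid region. The nearest boundary edge runs (-6.55, 2.71)→(-7.09, 0.00); distance from the point to it = 0.60 mm. The point is inside the cross-section, 0.60 mm from the nearest boundary — within the 2.4 mm shell band (3 × 0.8).

shell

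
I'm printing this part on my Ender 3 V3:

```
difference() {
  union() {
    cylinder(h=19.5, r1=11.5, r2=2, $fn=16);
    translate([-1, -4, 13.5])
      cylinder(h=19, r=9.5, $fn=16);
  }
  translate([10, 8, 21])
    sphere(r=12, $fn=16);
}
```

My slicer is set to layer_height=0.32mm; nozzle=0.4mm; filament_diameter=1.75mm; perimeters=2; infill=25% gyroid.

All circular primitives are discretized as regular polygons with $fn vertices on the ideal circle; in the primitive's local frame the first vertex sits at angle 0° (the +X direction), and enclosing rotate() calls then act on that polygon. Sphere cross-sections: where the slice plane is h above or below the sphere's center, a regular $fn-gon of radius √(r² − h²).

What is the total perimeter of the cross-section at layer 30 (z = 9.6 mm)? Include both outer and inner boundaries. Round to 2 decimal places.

42.60 mm

At z = 9.6 mm: the cone: at t=0.492 of its height the radius interpolates to r₁+(r₂−r₁)t = 6.823, giving a regular 16-gon of that circumradius (perimeter = 2·16·6.823·sin(180°/16) = 42.60 mm); the cylinder at (-1, -4) does not reach this height (z outside [13.5, 32.5]); Merging all regions: only the cone is present, so the union is just that shape — boundary = 42.60 mm; the r=12 sphere at (10, 8) slices to a regular 16-gon of circumradius 3.747 (√(r²−h²) with h=11.4 from center) (perimeter = 2·16·3.747·sin(180°/16) = 23.39 mm); Subtracting the remaining from the first: starting from the result so far, the r=12 sphere at (10, 8) misses the remaining region (no effect) — boundary = 42.60 mm. Overall, the cross-section is a single solid region. Total boundary length (outer) = 42.60 mm.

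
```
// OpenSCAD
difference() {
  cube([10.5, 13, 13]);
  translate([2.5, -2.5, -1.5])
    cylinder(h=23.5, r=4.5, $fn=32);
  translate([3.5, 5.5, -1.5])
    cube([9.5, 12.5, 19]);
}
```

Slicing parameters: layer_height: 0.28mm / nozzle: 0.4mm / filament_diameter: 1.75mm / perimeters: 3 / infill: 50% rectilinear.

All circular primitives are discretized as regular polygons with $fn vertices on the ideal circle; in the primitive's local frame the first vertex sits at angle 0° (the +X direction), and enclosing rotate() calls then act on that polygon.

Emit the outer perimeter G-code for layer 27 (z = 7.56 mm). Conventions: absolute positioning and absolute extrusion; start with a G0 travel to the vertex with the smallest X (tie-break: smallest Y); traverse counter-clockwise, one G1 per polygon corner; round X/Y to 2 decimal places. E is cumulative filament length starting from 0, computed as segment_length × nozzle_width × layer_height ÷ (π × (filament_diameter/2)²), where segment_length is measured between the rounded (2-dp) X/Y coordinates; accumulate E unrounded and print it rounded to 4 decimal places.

At z = 7.56 mm: the 10.5×13 cube contributes its full rectangle; the cylinder at (2.5, -2.5): section is a regular 32-gon, circumradius r=4.5; the 9.5×12.5 cube at (3.5, 5.5) contributes its full rectangle; Taking the first minus the rest: starting from the 10.5×13 cube, the r=4.5 cylinder at (2.5, -2.5) partially overlaps it — only the 9.55 mm² overlap (of its 63.21 mm²) is removed, clipping the outline; the 9.5×12.5 cube at (3.5, 5.5) partially overlaps it — only the 52.50 mm² overlap (of its 118.75 mm²) is removed, clipping the outline — 1 connected region. The outline is a single polygon with 14 vertices. Extrusion per mm of travel: 0.4 × 0.28 / (π × 0.875²) = 0.046564. Accumulating E over each segment gives final E = 2.1688.

G0 X0.00 Y1.24 Z7.56
G1 X0.78 Y1.66 E0.0413
G1 X1.62 Y1.91 E0.0821
G1 X2.50 Y2.00 E0.1233
G1 X3.38 Y1.91 E0.1644
G1 X4.22 Y1.66 E0.2053
G1 X5.00 Y1.24 E0.2465
G1 X5.68 Y0.68 E0.2875
G1 X6.24 Y0.00 E0.3285
G1 X10.50 Y0.00 E0.5269
G1 X10.50 Y5.50 E0.7830
G1 X3.50 Y5.50 E1.1090
G1 X3.50 Y13.00 E1.4582
G1 X0.00 Y13.00 E1.6212
G1 X0.00 Y1.24 E2.1688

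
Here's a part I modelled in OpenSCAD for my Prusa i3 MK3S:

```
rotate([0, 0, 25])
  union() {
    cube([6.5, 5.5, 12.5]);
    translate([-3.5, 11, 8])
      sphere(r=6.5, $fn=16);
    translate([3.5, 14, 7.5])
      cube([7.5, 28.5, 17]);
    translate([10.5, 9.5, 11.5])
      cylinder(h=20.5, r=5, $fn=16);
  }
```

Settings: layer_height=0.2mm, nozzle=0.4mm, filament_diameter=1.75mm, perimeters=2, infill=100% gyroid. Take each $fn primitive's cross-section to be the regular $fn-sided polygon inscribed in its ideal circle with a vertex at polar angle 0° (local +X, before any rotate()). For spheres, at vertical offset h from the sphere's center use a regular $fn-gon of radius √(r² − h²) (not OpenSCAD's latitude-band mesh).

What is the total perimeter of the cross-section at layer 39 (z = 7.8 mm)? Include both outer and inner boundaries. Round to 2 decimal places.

At z = 7.8 mm: the cube (footprint 6.5×5.5) is included at this height (perimeter 24.00 mm); the sphere at (-3.5, 11): section is a regular 16-gon, circumradius = √(r²−h²) = √(6.5²−0.2²) = 6.497 (perimeter = 2·16·6.497·sin(180°/16) = 40.56 mm); the cube at (3.5, 14) is present — its section is the full 7.5×28.5 rectangle (perimeter 72.00 mm); the cylinder at (10.5, 9.5) is absent (z outside [11.5, 32]); Taking the union: the 3 present regions are separate (no shared area or edge), so areas and boundary lengths simply add and each stays a separate island — boundary = 136.56 mm; (whole slice rotated 25° about Z — lengths, areas and connectivity unchanged). Overall, the cross-section has 3 separate islands. Total boundary length (outer) = 136.56 mm.

136.56 mm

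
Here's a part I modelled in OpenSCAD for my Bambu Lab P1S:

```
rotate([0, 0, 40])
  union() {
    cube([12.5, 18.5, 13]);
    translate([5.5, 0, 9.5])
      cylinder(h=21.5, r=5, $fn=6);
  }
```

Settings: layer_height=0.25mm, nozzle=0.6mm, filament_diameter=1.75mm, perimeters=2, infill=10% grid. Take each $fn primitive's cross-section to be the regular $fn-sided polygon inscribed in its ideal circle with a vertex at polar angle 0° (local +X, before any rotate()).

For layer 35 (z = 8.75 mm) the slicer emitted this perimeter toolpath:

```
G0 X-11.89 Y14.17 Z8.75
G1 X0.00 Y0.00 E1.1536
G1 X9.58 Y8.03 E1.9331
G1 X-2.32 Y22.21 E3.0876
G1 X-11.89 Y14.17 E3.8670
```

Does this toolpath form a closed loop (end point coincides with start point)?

Start point (G0): (-11.89, 14.17). End point (last G1): the path returns to the start — closed.

yes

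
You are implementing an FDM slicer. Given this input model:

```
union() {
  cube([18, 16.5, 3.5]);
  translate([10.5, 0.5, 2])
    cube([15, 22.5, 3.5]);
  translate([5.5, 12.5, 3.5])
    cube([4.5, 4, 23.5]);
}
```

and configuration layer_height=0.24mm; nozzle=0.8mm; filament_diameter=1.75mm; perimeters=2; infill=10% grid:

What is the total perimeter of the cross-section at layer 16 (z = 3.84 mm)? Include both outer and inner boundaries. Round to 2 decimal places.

92.00 mm

At z = 3.84 mm: the cube is absent (z outside [0, 3.5]); the cube at (10.5, 0.5) is present — its section is the full 15×22.5 rectangle (perimeter 75.00 mm); the cube at (5.5, 12.5) is present — its section is the full 4.5×4 rectangle (perimeter 17.00 mm); Taking the union: the 2 present regions are separate (no shared area or edge), so areas and boundary lengths simply add and each stays a separate island — boundary = 92.00 mm. Overall, the cross-section has 2 separate islands. Total boundary length (outer) = 92.00 mm.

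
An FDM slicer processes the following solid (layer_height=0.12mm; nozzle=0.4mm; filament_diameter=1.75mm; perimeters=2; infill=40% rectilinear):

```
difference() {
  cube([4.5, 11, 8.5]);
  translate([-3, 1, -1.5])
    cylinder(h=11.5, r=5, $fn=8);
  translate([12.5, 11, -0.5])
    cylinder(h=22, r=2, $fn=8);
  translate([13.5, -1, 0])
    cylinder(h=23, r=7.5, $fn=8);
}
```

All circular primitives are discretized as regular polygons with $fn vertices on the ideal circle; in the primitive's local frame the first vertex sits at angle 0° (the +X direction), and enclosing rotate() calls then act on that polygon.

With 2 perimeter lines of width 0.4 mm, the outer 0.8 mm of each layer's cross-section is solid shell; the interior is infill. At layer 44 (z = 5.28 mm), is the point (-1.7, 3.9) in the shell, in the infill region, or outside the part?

At z = 5.28 mm: the cube (footprint 4.5×11) is included at this height; the r=5 cylinder at (-3, 1) contributes a regular 8-gon of circumradius 5; the r=2 cylinder at (12.5, 11) gives a regular 8-gon of circumradius 2 (constant along its height); the r=7.5 cylinder at (13.5, -1) gives a regular 8-gon of circumradius 7.5 (constant along its height); Subtracting the remaining from the first: starting from the 4.5×11 cube, the r=5 cylinder at (-3, 1) partially overlaps it — only the 6.33 mm² overlap (of its 70.71 mm²) is removed, clipping the outline; the r=2 cylinder at (12.5, 11) misses the remaining region (no effect); the r=7.5 cylinder at (13.5, -1) misses the remaining region (no effect) — 1 connected region. Overall, the cross-section is a single solid region. The nearest boundary edge runs (0.54, 4.54)→(0.00, 4.76); distance from the point to it = 1.90 mm. The point is not inside any of the regions above, so it lies outside the cross-section (1.90 mm from the nearest boundary).

outside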